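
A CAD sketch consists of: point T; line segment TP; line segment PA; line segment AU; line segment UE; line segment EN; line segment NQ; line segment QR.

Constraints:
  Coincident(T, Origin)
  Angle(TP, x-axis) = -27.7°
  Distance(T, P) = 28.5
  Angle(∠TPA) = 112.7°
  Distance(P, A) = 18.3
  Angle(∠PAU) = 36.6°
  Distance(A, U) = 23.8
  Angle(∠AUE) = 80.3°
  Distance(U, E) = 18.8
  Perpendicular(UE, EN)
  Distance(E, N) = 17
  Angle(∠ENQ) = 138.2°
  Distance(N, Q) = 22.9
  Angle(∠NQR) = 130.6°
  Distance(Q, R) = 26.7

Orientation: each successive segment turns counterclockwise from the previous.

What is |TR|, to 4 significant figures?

50.99

∠ENQ = 138.2° gives NQ at 54.50° from the x-axis; with |NQ| = 22.9, Q = (49.58, 1.212). ∠NQR = 130.6° gives QR at 103.9° from the x-axis; with |QR| = 26.7, R = (43.17, 27.13). Then |TR| = |R − T| = 50.99.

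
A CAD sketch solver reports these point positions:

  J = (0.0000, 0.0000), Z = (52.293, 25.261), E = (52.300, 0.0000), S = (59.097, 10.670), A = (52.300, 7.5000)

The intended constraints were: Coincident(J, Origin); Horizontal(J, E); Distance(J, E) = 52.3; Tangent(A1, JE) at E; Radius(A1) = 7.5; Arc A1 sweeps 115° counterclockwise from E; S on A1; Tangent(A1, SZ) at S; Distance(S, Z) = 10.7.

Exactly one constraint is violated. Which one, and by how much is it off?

Distance(S, Z) = 10.7 — off by 5.40.

J = (0.00, 0.00) ✓; J.y = 0.00, E.y = 0.00 ✓; |JE| = 52.30 ✓; ∠(AE, EJ) = 90.00° ✓; |AE| = 7.500 ✓; bearing(A→S) − bearing(A→E) = 115.0° ✓; |AS| = 7.500 ✓; ∠(AS, SZ) = 90.00° ✓; |SZ| = 16.10 ✗.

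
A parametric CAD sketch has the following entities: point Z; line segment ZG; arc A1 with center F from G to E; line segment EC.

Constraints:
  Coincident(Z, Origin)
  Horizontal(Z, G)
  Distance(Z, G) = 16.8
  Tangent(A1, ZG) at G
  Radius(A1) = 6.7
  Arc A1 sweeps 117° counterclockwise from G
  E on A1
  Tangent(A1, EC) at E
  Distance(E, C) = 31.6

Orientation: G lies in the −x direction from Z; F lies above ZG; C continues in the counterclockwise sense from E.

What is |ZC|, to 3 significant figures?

45.5

Z is at the origin; ZG is horizontal with |ZG| = 16.8 and G on the −x side, so G = (-16.8, 0.00). Tangency of A1 to ZG means the radius FG is perpendicular to ZG, so F = G + (0, 6.7) = (-16.8, 6.70). On A1, G sits at bearing -90° from F; a 117° counterclockwise sweep puts E at bearing 27°, so E = F + 6.7·(cos 27°, sin 27°) = (-10.8, 9.74). The tangent condition forces FE to be normal to EC, so EC runs along (−sin 27°, cos 27°); with |EC| = 31.6, C = (-25.2, 37.9). Then |ZC| = |C − Z| = 45.5.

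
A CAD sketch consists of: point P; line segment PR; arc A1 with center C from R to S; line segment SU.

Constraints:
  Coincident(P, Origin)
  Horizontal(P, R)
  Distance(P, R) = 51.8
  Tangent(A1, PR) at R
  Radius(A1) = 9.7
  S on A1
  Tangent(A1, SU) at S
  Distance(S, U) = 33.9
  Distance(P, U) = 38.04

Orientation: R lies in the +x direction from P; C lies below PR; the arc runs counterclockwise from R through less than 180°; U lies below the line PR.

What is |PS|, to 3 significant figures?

44.4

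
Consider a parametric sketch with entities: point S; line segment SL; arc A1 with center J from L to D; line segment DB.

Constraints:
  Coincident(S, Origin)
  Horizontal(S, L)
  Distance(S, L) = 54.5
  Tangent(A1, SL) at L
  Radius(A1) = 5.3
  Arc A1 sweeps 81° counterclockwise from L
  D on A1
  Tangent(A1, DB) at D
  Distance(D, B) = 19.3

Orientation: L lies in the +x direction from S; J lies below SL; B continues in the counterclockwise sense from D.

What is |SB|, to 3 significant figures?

51.9

S is at the origin; SL is horizontal with |SL| = 54.5 and L on the +x side, so L = (54.5, 0.00). Tangency of A1 to SL means the radius JL is perpendicular to SL, so J = L + (0, -5.3) = (54.5, -5.30). On A1, L sits at bearing 90° from J; an 81° counterclockwise sweep puts D at bearing 171°, so D = J + 5.3·(cos 171°, sin 171°) = (49.3, -4.47). The tangent condition forces JD to be normal to DB, so DB runs along (−sin 171°, cos 171°); with |DB| = 19.3, B = (46.2, -23.5). Then |SB| = |B − S| = 51.9.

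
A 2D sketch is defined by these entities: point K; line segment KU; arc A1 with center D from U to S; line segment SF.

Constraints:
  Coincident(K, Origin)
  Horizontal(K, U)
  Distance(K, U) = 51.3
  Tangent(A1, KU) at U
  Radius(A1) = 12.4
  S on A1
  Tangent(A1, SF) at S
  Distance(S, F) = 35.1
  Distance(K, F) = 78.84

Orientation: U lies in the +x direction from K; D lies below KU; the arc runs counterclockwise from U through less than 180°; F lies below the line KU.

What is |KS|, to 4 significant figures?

45.96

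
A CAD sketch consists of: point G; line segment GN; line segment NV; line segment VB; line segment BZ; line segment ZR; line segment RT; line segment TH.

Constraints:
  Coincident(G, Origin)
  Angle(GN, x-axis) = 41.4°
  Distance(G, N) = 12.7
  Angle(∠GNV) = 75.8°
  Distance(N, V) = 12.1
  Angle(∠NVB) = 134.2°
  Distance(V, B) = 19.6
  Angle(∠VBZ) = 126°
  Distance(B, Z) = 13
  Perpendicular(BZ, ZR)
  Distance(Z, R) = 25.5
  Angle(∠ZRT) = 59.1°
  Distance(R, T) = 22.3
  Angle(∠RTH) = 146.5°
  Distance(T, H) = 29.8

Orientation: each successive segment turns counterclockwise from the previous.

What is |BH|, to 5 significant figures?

22.933

G is at the origin; GN runs at 41.4° with length 12.7, so N = (9.5264, 8.3987). ∠GNV = 75.8° gives NV at 145.60° from the x-axis; with |NV| = 12.1, V = (-0.45746, 15.235). ∠NVB = 134.2° gives VB at -168.60° from the x-axis; with |VB| = 19.6, B = (-19.671, 11.361). ∠VBZ = 126.0° gives BZ at -114.60° from the x-axis; with |BZ| = 13.0, Z = (-25.082, -0.45939). BZ ⟂ ZR, so ZR runs at -24.600°; with |ZR| = 25.5, R = (-1.8969, -11.075). ∠ZRT = 59.1° gives RT at 96.300° from the x-axis; with |RT| = 22.3, T = (-4.3440, 11.091). ∠RTH = 146.5° gives TH at 129.80° from the x-axis; with |TH| = 29.8, H = (-23.419, 33.986). Then |BH| = |H − B| = 22.933.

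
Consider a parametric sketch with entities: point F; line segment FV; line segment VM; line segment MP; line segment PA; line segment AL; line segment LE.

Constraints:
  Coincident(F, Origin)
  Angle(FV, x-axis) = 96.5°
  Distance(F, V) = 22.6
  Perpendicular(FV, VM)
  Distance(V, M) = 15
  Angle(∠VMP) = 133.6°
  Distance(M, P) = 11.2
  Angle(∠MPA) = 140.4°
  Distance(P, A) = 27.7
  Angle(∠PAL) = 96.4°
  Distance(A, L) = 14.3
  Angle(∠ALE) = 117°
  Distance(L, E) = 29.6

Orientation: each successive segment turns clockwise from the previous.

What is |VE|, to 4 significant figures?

16.55

F is at the origin; FV runs at 96.5° with length 22.6, so V = (-2.558, 22.45). The perpendicularity gives VM at right angles to FV, so VM runs at 6.500°; with |VM| = 15.0, M = (12.35, 24.15). ∠VMP = 133.6° gives MP at -39.90° from the x-axis; with |MP| = 11.2, P = (20.94, 16.97). ∠MPA = 140.4° gives PA at -79.50° from the x-axis; with |PA| = 27.7, A = (25.99, -10.27). ∠PAL = 96.4° gives AL at -163.1° from the x-axis; with |AL| = 14.3, L = (12.30, -14.42). ∠ALE = 117.0° gives LE at 133.9° from the x-axis; with |LE| = 29.6, E = (-8.222, 6.904). Then |VE| = |E − V| = 16.55.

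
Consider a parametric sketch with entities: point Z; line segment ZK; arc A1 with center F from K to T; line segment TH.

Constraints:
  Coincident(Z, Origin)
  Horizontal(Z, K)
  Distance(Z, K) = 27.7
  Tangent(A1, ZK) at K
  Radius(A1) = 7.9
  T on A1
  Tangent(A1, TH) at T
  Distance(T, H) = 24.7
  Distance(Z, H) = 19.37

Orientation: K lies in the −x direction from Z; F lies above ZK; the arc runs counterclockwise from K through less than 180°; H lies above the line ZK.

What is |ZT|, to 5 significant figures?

22.427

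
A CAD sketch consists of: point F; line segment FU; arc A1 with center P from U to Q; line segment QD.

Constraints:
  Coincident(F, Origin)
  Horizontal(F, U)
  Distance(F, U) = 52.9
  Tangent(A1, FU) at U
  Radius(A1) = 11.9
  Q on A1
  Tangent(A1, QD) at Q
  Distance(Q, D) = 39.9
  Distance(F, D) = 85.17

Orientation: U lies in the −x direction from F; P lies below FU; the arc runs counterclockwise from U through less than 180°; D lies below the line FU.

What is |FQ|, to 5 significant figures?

65.630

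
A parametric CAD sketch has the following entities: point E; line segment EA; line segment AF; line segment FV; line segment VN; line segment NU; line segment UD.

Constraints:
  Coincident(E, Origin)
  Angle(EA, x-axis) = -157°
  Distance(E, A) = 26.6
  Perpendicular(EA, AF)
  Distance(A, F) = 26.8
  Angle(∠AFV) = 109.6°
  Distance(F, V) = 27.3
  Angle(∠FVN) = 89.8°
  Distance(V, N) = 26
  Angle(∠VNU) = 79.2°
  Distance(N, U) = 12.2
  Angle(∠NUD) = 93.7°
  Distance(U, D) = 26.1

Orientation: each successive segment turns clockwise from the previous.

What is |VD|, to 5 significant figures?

9.0266

E is at the origin; EA runs at -157.0° with length 26.6, so A = (-24.485, -10.393). The perpendicularity gives AF at right angles to EA, so AF runs at 113.00°; with |AF| = 26.8, F = (-34.957, 14.276). ∠AFV = 109.6° gives FV at 42.600° from the x-axis; with |FV| = 27.3, V = (-14.862, 32.755). ∠FVN = 89.8° gives VN at -47.600° from the x-axis; with |VN| = 26.0, N = (2.6703, 13.555). ∠VNU = 79.2° gives NU at -148.40° from the x-axis; with |NU| = 12.2, U = (-7.7208, 7.1623). ∠NUD = 93.7° gives UD at 125.30° from the x-axis; with |UD| = 26.1, D = (-22.803, 28.464). Then |VD| = |D − V| = 9.0266.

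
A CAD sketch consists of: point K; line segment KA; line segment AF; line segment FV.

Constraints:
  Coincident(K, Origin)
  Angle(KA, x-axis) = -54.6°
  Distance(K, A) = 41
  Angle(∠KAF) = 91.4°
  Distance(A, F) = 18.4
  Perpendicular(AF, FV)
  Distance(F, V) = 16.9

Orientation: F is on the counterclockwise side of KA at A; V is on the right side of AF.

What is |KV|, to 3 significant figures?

61.1

K is at the origin; KA runs at -54.6° with length 41.0, so A = 41.0·(cos -54.6°, sin -54.6°) = (23.8, -33.4). ∠KAF = 91.4°, so AF runs at -54.6° + (180° − 91.4°) = 34.0° from the x-axis; with |AF| = 18.4, F = A + 18.4·(cos 34.0°, sin 34.0°) = (39.0, -23.1). The perpendicularity gives FV at right angles to AF; with |FV| = 16.9 on the right of AF, V = F + 16.9·(0.559, -0.829) = (48.5, -37.1). Then |KV| = |V − K| = 61.1.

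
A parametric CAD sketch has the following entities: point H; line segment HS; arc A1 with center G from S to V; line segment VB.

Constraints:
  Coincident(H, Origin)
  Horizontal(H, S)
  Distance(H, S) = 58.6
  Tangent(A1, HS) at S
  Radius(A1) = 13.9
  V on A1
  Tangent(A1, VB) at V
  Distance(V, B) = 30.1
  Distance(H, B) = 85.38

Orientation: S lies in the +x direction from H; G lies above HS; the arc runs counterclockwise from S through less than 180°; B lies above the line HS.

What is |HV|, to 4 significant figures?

73.73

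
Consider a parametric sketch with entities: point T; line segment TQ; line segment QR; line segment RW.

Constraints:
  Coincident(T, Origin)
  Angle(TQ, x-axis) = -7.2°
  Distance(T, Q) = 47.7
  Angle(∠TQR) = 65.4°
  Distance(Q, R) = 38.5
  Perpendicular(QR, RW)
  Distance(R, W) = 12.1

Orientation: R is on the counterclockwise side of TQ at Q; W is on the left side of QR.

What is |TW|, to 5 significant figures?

36.406

T is at the origin; TQ runs at -7.2° with length 47.7, so Q = 47.7·(cos -7.2°, sin -7.2°) = (47.324, -5.9784). ∠TQR = 65.4°, so QR runs at -7.2° + (180° − 65.4°) = 107.40° from the x-axis; with |QR| = 38.5, R = Q + 38.5·(cos 107.40°, sin 107.40°) = (35.811, 30.760). QR is perpendicular to RW; with |RW| = 12.1 on the left of QR, W = R + 12.1·(-0.95424, -0.29904) = (24.264, 27.141). Then |TW| = |W − T| = 36.406.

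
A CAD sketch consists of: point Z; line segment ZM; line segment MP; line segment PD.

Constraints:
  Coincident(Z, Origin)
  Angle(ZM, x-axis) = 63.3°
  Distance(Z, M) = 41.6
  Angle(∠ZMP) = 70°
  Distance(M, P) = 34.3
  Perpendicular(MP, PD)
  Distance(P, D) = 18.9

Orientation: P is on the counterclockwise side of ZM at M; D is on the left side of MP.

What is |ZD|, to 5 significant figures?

28.470

Z is at the origin; ZM runs at 63.3° with length 41.6, so M = 41.6·(cos 63.3°, sin 63.3°) = (18.692, 37.164). ∠ZMP = 70.0°, so MP runs at 63.3° + (180° − 70.0°) = 173.30° from the x-axis; with |MP| = 34.3, P = M + 34.3·(cos 173.30°, sin 173.30°) = (-15.374, 41.166). MP ⟂ PD; with |PD| = 18.9 on the left of MP, D = P + 18.9·(-0.11667, -0.99317) = (-17.579, 22.395). Then |ZD| = |D − Z| = 28.470.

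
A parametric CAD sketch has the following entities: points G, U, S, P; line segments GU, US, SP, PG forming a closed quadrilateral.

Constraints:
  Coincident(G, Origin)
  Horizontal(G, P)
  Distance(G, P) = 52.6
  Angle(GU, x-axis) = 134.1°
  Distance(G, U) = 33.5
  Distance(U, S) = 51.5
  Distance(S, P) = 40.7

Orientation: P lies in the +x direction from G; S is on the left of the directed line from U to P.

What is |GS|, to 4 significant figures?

42.29

G is at the origin; GP is horizontal with |GP| = 52.6 and P in +x, so P = (52.6, 0). GU runs at 134.1° with |GU| = 33.5, so U = (-23.31, 24.06). S is determined by |US| = 51.5 and |SP| = 40.7 together: it lies at the intersection of circle(U, 51.5) and circle(P, 40.7). With |UP| = 79.63, the foot of the radical line on UP is 46.07 from U and the perpendicular offset is √(51.5² − 46.07²) = 23.02. Taking the left-of-UP solution: S = (27.56, 32.08).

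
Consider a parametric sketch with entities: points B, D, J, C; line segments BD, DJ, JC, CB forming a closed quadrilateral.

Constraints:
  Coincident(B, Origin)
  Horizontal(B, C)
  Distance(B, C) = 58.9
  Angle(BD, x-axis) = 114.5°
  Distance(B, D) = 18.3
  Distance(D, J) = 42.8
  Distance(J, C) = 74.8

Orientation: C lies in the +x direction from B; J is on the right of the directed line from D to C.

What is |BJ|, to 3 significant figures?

28.3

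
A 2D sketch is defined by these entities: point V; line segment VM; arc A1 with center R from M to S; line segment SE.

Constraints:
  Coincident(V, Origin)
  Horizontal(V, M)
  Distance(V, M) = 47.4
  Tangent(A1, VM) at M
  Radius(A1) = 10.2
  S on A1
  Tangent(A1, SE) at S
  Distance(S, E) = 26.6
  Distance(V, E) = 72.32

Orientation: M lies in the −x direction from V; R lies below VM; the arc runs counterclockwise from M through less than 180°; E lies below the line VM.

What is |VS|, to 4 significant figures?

57.73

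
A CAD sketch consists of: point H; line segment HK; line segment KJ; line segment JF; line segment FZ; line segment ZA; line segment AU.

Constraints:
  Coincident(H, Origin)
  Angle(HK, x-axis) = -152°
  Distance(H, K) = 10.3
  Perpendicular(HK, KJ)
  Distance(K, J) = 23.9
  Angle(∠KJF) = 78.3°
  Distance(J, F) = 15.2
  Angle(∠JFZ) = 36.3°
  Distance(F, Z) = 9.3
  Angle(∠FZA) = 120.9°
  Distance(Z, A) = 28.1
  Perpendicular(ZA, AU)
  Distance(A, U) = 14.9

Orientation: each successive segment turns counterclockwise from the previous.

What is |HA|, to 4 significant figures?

42.55

∠JFZ = 36.3° gives FZ at -176.6° from the x-axis; with |FZ| = 9.3, Z = (4.537, -16.78). ∠FZA = 120.9° gives ZA at -117.5° from the x-axis; with |ZA| = 28.1, A = (-8.438, -41.71). Then |HA| = |A − H| = 42.55.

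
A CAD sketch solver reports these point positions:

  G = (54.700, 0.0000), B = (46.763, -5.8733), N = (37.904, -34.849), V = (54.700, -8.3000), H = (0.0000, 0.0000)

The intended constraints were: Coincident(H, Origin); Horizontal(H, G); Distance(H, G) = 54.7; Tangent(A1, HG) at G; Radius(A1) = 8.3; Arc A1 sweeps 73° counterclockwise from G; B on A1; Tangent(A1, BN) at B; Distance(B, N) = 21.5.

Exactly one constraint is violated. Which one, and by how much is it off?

Distance(B, N) = 21.5 — off by 8.80.

H = (0.00, 0.00) ✓; H.y = 0.00, G.y = 0.00 ✓; |HG| = 54.70 ✓; ∠(VG, GH) = 90.00° ✓; |VG| = 8.300 ✓; bearing(V→B) − bearing(V→G) = 73.00° ✓; |VB| = 8.300 ✓; ∠(VB, BN) = 90.00° ✓; |BN| = 30.30 ✗.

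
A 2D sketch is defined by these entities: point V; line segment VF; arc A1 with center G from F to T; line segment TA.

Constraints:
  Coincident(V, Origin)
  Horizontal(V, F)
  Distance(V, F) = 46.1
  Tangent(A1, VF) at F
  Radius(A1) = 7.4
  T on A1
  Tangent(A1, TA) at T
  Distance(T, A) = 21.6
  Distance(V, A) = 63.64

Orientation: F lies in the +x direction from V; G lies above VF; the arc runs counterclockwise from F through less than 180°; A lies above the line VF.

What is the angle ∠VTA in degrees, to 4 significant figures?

107.6°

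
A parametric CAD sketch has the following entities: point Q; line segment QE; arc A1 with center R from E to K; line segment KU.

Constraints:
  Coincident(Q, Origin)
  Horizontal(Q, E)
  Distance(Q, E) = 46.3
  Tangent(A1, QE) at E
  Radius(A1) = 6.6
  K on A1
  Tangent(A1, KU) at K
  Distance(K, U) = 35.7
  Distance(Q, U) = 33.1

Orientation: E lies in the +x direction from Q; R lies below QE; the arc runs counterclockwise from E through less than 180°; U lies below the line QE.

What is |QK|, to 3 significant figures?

41.5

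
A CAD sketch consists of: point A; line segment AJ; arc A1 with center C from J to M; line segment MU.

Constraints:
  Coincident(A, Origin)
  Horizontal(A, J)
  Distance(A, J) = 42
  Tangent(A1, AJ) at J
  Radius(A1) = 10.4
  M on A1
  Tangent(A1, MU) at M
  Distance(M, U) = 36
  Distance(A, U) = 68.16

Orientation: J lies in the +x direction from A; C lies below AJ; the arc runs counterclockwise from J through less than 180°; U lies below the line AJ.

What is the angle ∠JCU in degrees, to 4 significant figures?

168.9°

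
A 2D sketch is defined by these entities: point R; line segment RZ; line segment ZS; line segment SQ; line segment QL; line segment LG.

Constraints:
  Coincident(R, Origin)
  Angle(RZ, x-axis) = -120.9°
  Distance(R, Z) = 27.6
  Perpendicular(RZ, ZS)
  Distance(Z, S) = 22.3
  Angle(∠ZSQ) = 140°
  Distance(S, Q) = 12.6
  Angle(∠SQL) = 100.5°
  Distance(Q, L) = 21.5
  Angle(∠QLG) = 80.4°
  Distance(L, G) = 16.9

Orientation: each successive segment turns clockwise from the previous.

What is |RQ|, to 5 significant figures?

37.433

R is at the origin; RZ runs at -120.9° with length 27.6, so Z = (-14.174, -23.683). RZ is perpendicular to ZS, so ZS runs at 149.10°; with |ZS| = 22.3, S = (-33.309, -12.231). ∠ZSQ = 140.0° gives SQ at 109.10° from the x-axis; with |SQ| = 12.6, Q = (-37.432, -0.32427). Then |RQ| = |Q − R| = 37.433.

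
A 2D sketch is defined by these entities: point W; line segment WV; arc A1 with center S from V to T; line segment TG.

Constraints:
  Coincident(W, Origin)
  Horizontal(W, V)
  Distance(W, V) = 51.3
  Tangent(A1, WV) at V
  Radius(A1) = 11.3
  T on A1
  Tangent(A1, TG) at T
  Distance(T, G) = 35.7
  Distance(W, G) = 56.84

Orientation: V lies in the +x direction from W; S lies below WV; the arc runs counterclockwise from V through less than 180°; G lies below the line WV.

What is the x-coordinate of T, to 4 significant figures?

40.13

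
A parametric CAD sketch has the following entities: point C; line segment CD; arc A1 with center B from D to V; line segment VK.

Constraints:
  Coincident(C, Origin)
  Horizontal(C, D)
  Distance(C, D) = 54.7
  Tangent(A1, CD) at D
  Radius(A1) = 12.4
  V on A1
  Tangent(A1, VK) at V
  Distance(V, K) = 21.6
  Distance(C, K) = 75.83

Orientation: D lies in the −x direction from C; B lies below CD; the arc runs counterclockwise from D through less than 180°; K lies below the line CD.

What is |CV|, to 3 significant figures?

68.1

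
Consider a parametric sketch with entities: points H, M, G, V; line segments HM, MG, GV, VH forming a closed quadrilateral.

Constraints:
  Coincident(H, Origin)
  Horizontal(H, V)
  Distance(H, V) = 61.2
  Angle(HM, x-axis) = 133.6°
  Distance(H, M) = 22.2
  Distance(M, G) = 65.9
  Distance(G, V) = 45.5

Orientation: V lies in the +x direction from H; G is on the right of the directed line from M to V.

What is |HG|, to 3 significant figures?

43.7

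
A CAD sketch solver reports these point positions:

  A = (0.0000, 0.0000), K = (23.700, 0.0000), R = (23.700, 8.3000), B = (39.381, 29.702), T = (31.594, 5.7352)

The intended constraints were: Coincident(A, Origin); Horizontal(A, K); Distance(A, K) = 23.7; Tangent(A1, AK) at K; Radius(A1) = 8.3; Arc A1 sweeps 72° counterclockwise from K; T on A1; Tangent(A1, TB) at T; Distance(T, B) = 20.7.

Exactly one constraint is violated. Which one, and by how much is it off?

Distance(T, B) = 20.7 — off by 4.50.

A = (0.00, 0.00) ✓; A.y = 0.00, K.y = 0.00 ✓; |AK| = 23.70 ✓; ∠(RK, KA) = 90.00° ✓; |RK| = 8.300 ✓; bearing(R→T) − bearing(R→K) = 72.00° ✓; |RT| = 8.300 ✓; ∠(RT, TB) = 90.00° ✓; |TB| = 25.20 ✗.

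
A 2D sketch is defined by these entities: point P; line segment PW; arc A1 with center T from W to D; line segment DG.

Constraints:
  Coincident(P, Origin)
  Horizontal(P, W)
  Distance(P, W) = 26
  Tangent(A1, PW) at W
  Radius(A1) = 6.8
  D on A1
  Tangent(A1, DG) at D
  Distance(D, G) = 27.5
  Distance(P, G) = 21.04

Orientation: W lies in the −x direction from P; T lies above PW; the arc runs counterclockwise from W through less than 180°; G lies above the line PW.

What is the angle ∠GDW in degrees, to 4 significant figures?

158.0°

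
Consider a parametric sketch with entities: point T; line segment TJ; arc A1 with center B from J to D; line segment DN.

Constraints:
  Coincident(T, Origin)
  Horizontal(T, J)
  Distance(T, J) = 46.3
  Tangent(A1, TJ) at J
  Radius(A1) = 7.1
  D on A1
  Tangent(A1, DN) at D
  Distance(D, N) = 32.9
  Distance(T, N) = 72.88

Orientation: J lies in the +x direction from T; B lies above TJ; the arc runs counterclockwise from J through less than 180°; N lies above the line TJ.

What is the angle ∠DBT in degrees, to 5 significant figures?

153.17°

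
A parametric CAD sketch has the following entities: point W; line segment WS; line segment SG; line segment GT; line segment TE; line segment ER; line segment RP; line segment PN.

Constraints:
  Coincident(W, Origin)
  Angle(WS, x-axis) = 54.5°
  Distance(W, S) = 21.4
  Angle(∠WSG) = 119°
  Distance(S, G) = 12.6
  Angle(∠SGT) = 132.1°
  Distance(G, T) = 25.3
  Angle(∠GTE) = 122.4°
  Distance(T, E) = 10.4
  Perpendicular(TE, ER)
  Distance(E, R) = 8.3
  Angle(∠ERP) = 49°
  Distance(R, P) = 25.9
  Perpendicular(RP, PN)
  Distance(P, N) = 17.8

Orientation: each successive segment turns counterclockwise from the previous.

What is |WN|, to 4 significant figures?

61.16

∠ERP = 49.0° gives RP at 82.00° from the x-axis; with |RP| = 25.9, P = (-16.04, 48.58). RP ⟂ PN, so PN runs at 172.0°; with |PN| = 17.8, N = (-33.67, 51.06). Then |WN| = |N − W| = 61.16.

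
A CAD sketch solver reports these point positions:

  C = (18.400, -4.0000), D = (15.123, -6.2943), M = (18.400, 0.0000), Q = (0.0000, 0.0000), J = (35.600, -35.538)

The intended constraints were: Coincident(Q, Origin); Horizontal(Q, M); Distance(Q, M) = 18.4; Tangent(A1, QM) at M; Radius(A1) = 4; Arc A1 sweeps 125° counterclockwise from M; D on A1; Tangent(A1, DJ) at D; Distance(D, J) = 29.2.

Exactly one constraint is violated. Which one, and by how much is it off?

Distance(D, J) = 29.2 — off by 6.50.

Q = (0.00, 0.00) ✓; Q.y = 0.00, M.y = 0.00 ✓; |QM| = 18.40 ✓; ∠(CM, MQ) = 90.00° ✓; |CM| = 4.000 ✓; bearing(C→D) − bearing(C→M) = 125.0° ✓; |CD| = 4.000 ✓; ∠(CD, DJ) = 90.00° ✓; |DJ| = 35.70 ✗.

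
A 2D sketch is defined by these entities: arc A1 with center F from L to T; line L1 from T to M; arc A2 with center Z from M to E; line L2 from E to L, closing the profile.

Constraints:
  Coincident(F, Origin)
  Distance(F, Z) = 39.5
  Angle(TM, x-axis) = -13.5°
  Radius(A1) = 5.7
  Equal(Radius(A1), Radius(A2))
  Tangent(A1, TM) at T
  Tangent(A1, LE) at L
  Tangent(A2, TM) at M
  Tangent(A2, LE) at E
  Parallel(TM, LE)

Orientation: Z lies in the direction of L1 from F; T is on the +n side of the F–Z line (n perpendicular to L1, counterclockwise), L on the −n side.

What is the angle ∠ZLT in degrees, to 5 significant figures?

81.789°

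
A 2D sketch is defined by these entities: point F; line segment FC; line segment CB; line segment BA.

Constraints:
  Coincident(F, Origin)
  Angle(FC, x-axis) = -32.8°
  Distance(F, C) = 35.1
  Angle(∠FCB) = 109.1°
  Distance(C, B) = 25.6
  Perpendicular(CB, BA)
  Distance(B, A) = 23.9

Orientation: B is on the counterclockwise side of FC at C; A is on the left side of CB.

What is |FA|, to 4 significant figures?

38.23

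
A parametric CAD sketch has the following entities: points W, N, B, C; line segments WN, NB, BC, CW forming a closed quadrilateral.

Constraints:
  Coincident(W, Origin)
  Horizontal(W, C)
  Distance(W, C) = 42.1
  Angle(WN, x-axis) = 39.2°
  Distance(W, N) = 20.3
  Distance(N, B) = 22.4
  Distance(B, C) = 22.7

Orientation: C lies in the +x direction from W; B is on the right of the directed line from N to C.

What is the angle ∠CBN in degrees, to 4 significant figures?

81.11°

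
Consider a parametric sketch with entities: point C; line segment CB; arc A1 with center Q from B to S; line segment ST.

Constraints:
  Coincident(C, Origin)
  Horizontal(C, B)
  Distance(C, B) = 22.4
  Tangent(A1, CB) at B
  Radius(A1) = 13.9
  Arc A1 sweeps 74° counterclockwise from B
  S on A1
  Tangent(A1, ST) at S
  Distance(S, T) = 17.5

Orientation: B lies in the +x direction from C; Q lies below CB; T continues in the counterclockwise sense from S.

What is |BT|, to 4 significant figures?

32.46

C is at the origin; C and B share the same y with |CB| = 22.4 and B on the +x side, so B = (22.40, 0.000). Since A1 is tangent to CB there, QB ⟂ CB, so Q = B + (0, -13.9) = (22.40, -13.90). On A1, B sits at bearing 90° from Q; a 74° counterclockwise sweep puts S at bearing 164°, so S = Q + 13.9·(cos 164°, sin 164°) = (9.038, -10.07). Since A1 is tangent to ST there, QS ⟂ ST, so ST runs along (−sin 164°, cos 164°); with |ST| = 17.5, T = (4.215, -26.89). Then |BT| = |T − B| = 32.46.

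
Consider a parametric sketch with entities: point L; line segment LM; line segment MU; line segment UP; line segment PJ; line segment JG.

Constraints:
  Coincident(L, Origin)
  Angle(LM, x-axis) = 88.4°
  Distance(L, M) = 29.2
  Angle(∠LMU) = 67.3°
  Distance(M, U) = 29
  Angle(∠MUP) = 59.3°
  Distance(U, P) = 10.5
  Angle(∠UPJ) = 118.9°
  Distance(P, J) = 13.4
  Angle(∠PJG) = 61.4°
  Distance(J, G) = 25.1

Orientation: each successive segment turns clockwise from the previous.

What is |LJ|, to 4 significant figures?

18.36

∠MUP = 59.3° gives UP at -145.0° from the x-axis; with |UP| = 10.5, P = (18.64, 11.23). ∠UPJ = 118.9° gives PJ at 153.9° from the x-axis; with |PJ| = 13.4, J = (6.611, 17.13). Then |LJ| = |J − L| = 18.36.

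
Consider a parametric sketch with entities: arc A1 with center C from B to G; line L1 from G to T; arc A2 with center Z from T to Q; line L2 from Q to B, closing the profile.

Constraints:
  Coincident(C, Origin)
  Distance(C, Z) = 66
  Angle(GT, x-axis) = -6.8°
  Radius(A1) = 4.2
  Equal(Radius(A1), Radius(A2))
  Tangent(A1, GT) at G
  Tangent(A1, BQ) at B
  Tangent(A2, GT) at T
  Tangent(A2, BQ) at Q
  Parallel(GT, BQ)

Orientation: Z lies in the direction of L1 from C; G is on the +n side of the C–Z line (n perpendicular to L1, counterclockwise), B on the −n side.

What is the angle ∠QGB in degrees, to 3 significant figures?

82.7°

The slot axis is L1's direction at -6.8°, so u = (cos -6.8°, sin -6.8°) = (0.993, -0.118) and n = (−sin -6.8°, cos -6.8°) = (0.118, 0.993). C is at the origin and Z lies 66.0 along u from C, so Z = 66.0·u = (65.5, -7.81). Tangency of A1 to both parallel lines with radius 4.2 puts G and B at C ± 4.2·n: G = (0.497, 4.17), B = (-0.497, -4.17). Equal radii place T and Q the same way about Z: T = Z + 4.2·n = (66.0, -3.64), Q = Z − 4.2·n = (65.0, -12.0). Then cos ∠QGB = GQ·GB / (|GQ||GB|), giving 82.7°.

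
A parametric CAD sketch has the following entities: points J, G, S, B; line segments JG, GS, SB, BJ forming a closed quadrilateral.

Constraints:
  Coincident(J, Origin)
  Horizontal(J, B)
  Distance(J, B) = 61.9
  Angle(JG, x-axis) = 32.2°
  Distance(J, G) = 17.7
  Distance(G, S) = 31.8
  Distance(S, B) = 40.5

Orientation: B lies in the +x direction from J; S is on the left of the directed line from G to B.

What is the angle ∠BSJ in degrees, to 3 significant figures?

86.7°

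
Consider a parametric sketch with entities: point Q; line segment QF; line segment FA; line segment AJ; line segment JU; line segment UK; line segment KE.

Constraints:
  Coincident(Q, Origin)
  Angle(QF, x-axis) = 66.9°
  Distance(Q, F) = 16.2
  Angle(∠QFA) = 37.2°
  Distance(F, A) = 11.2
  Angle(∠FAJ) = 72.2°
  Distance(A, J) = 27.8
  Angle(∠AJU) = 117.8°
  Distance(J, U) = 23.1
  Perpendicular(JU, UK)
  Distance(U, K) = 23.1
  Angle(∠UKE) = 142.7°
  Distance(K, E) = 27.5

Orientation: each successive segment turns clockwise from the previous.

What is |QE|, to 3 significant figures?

36.0

Q is at the origin; QF runs at 66.9° with length 16.2, so F = (6.36, 14.9). ∠QFA = 37.2° gives FA at -75.9° from the x-axis; with |FA| = 11.2, A = (9.08, 4.04). ∠FAJ = 72.2° gives AJ at 176° from the x-axis; with |AJ| = 27.8, J = (-18.7, 5.83). ∠AJU = 117.8° gives JU at 114° from the x-axis; with |JU| = 23.1, U = (-28.1, 26.9). The perpendicularity gives UK at right angles to JU, so UK runs at 24.1°; with |UK| = 23.1, K = (-7.00, 36.4). ∠UKE = 142.7° gives KE at -13.2° from the x-axis; with |KE| = 27.5, E = (19.8, 30.1). Then |QE| = |E − Q| = 36.0.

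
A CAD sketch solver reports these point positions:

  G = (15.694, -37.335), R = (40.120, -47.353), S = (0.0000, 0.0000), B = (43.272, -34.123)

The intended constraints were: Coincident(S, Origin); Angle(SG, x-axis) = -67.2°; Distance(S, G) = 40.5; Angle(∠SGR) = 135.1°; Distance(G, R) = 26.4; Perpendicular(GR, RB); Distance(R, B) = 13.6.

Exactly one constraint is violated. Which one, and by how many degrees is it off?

Perpendicular(GR, RB) — off by 8.90°.

S = (0.00, 0.00) ✓; SG at -67.20° ✓; |SG| = 40.50 ✓; ∠SGR = 135.1° ✓; |GR| = 26.40 ✓; ∠(GR, RB) = 98.90° ✗; |RB| = 13.60 ✓.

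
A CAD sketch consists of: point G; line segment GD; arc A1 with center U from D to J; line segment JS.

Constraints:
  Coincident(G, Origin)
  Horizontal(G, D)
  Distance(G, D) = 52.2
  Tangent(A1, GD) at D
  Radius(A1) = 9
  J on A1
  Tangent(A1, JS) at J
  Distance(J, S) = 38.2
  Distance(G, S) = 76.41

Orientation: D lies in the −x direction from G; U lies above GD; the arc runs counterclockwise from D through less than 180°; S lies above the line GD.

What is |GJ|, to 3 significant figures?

45.8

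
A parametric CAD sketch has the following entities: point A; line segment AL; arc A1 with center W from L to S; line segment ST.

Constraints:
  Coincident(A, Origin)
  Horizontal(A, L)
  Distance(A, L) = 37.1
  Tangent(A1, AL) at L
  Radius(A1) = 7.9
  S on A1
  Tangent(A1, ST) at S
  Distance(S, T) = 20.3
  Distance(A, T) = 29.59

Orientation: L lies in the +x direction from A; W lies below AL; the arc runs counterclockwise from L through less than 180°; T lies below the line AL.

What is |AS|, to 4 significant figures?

30.50

Checks: ∠(WL, LA) = 90.00° ✓; |WS| = 7.900 ✓; ∠(WS, ST) = 90.00° ✓; |ST| = 20.30 ✓; |AT| = 29.59 ✓.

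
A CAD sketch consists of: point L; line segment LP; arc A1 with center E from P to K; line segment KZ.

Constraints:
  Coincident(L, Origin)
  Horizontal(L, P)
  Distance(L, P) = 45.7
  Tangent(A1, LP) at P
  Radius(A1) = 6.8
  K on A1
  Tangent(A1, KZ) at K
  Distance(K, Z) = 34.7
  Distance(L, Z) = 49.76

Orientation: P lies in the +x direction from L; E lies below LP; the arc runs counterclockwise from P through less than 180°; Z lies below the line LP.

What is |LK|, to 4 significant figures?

39.43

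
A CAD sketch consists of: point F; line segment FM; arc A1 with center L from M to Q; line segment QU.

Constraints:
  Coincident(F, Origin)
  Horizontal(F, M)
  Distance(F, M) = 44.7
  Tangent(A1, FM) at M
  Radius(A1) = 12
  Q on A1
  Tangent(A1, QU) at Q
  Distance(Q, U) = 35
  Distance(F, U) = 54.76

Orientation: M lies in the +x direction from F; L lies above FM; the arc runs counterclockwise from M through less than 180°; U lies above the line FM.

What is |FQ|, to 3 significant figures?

57.2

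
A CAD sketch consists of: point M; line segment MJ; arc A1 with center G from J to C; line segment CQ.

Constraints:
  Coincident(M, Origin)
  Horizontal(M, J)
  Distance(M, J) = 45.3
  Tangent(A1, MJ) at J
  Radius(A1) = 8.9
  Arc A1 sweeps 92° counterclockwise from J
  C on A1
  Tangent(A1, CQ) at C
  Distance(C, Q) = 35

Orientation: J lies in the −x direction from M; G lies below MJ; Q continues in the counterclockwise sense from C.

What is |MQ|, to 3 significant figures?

69.0

M is at the origin; MJ is horizontal with |MJ| = 45.3 and J on the −x side, so J = (-45.3, 0.00). A1 meets MJ tangentially, so GJ is at right angles to MJ, so G = J + (0, -8.9) = (-45.3, -8.90). On A1, J sits at bearing 90° from G; a 92° counterclockwise sweep puts C at bearing 182°, so C = G + 8.9·(cos 182°, sin 182°) = (-54.2, -9.21). Tangency of A1 to CQ means the radius GC is perpendicular to CQ, so CQ runs along (−sin 182°, cos 182°); with |CQ| = 35.0, Q = (-53.0, -44.2). Then |MQ| = |Q − M| = 69.0.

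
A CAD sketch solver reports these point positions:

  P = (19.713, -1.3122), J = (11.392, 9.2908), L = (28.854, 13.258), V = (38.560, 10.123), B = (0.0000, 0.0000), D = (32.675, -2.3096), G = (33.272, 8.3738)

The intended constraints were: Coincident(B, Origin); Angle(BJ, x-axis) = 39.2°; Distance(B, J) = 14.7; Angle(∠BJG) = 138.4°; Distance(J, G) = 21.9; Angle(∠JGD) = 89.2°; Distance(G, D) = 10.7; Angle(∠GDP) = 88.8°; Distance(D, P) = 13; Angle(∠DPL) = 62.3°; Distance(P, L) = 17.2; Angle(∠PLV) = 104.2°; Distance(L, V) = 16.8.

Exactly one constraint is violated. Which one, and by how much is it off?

Distance(L, V) = 16.8 — off by 6.60.

B = (0.00, 0.00) ✓; BJ at 39.20° ✓; |BJ| = 14.70 ✓; ∠BJG = 138.4° ✓; |JG| = 21.90 ✓; ∠JGD = 89.20° ✓; |GD| = 10.70 ✓; ∠GDP = 88.80° ✓; |DP| = 13.00 ✓; ∠DPL = 62.30° ✓; |PL| = 17.20 ✓; ∠PLV = 104.2° ✓; |LV| = 10.20 ✗.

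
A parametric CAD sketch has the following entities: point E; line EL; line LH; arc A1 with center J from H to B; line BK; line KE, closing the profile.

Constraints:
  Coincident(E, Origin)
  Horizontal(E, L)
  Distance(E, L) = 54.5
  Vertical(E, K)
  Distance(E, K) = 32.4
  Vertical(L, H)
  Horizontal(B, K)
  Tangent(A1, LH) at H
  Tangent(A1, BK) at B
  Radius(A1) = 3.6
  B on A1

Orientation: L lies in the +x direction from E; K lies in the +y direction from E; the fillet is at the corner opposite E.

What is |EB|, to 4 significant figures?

60.34

E is at the origin; E and L share the same y with |EL| = 54.5 and L on the +x side, so L = (54.50, 0.000). E and K share the same x with |EK| = 32.4 and K on the +y side, so K = (0.000, 32.40). The virtual corner opposite E is at (54.50, 32.40). Since A1 is tangent to LH there, JH ⟂ LH and tangency of A1 to BK means the radius JB is perpendicular to BK, with radius 3.6, so the center J sits 3.6 in from both sides at J = (50.90, 28.80). That places the tangent points at H = (54.50, 28.80) on LH and B = (50.90, 32.40) on BK. Then |EB| = |B − E| = 60.34.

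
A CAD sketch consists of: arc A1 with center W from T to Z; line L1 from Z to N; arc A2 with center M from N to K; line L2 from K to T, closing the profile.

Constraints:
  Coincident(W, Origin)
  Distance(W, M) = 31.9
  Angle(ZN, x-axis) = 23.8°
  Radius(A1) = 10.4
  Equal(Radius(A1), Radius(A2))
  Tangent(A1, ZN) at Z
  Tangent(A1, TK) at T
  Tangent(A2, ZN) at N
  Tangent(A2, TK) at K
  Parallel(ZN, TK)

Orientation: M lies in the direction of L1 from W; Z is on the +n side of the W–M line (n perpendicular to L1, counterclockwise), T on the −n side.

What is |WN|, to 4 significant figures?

33.55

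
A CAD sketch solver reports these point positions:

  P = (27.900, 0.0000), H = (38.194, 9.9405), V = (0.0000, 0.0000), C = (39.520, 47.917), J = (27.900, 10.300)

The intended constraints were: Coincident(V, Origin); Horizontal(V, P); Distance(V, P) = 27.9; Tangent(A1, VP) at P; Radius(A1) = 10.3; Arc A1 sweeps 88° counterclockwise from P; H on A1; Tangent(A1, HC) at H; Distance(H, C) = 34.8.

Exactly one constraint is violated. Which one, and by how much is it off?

Distance(H, C) = 34.8 — off by 3.20.

V = (0.00, 0.00) ✓; V.y = 0.00, P.y = 0.00 ✓; |VP| = 27.90 ✓; ∠(JP, PV) = 90.00° ✓; |JP| = 10.30 ✓; bearing(J→H) − bearing(J→P) = 88.00° ✓; |JH| = 10.30 ✓; ∠(JH, HC) = 90.00° ✓; |HC| = 38.00 ✗.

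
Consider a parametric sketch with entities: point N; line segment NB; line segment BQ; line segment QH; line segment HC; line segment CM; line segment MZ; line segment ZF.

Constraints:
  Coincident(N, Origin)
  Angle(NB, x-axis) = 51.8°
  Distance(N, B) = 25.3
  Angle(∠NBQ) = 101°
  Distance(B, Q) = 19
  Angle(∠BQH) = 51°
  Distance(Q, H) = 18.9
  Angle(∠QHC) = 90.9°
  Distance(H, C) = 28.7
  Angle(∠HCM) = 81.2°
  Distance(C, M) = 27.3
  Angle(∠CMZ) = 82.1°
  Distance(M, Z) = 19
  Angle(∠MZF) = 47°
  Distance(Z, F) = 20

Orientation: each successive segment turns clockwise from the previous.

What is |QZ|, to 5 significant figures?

7.1216

∠HCM = 81.2° gives CM at 15.900° from the x-axis; with |CM| = 27.3, M = (29.515, 37.124). ∠CMZ = 82.1° gives MZ at -82.000° from the x-axis; with |MZ| = 19.0, Z = (32.159, 18.308). Then |QZ| = |Z − Q| = 7.1216.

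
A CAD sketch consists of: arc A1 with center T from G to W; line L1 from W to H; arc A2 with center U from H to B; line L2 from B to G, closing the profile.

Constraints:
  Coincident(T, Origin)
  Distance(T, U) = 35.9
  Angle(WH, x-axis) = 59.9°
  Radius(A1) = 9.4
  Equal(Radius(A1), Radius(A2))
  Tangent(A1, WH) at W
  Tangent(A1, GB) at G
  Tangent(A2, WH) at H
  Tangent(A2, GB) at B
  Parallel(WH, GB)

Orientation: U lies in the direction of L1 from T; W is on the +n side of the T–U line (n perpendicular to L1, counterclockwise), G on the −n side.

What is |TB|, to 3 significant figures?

37.1

The slot axis is L1's direction at 59.9°, so u = (cos 59.9°, sin 59.9°) = (0.502, 0.865) and n = (−sin 59.9°, cos 59.9°) = (-0.865, 0.502). T is at the origin and U lies 35.9 along u from T, so U = 35.9·u = (18.0, 31.1). Tangency of A1 to both parallel lines with radius 9.4 puts W and G at T ± 9.4·n: W = (-8.13, 4.71), G = (8.13, -4.71). Equal radii place H and B the same way about U: H = U + 9.4·n = (9.87, 35.8), B = U − 9.4·n = (26.1, 26.3). Then |TB| = |B − T| = 37.1.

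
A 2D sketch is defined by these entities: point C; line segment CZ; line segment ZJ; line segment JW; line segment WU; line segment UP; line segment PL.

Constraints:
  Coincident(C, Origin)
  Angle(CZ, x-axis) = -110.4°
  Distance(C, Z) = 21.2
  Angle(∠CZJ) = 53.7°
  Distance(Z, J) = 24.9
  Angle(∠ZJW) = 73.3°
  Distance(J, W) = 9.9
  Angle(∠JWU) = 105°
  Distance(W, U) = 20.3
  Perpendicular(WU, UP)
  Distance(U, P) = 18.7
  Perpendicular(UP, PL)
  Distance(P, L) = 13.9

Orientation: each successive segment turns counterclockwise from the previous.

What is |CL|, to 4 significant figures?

26.74

C is at the origin; CZ runs at -110.4° with length 21.2, so Z = (-7.390, -19.87). ∠CZJ = 53.7° gives ZJ at 15.90° from the x-axis; with |ZJ| = 24.9, J = (16.56, -13.05). ∠ZJW = 73.3° gives JW at 122.6° from the x-axis; with |JW| = 9.9, W = (11.22, -4.709). ∠JWU = 105.0° gives WU at -162.4° from the x-axis; with |WU| = 20.3, U = (-8.126, -10.85). WU is perpendicular to UP, so UP runs at -72.40°; with |UP| = 18.7, P = (-2.472, -28.67). The perpendicularity gives PL at right angles to UP, so PL runs at 17.60°; with |PL| = 13.9, L = (10.78, -24.47). Then |CL| = |L − C| = 26.74.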